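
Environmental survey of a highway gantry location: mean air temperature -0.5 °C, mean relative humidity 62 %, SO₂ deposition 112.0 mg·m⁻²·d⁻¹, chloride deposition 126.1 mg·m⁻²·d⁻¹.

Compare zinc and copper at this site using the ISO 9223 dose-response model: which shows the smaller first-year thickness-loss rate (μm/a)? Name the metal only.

zinc: f(T) = +0.038·(T−10) [T≤10 °C] = -0.3990
  Pd branch = 0.0129·Pd^0.44·e^(0.046·RH+f) = 1.196 μm/a
  Cl⁻ term: 0.0175·126.1^0.57·exp(0.008·62+0.085·-0.5) = 0.4339
  sum: 1.196 + 0.4339 → r_corr = 1.629 μm/a
copper: T≤10 °C ⇒ hinge +0.126·(-0.5−10) = -1.3230
  Pd branch = 0.0053·Pd^0.26·e^(0.059·RH+f) = 0.1867 μm/a
  Cl⁻ term: 0.01025·126.1^0.27·exp(0.036·62+0.049·-0.5) = 0.3441
  r_corr = 0.1867 + 0.3441 = 0.5308 μm/a
Ordering by μm/a: zinc (1.63) > copper (0.531)

copper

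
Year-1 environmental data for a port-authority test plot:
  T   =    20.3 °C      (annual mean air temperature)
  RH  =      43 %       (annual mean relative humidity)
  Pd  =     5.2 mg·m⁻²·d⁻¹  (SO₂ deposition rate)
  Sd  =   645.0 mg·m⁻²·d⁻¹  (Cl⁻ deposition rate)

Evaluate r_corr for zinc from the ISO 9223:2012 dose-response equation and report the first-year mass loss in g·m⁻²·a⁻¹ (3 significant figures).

zinc: T>10 °C ⇒ hinge -0.071·(20.3−10) = -0.7313
  Pd branch = 0.0129·Pd^0.44·e^(0.046·RH+f) = 0.0927 μm/a
  Sd branch = 0.0175·Sd^0.57·e^(0.008·RH+0.085·T) = 5.537 μm/a
  r_corr = 0.0927 + 5.537 = 5.63 μm/a
Convert to mass loss: 5.63 μm/a × 7.14 g/cm³ = 40.19 g·m⁻²·a⁻¹

r_corr = 40.2 g·m⁻²·a⁻¹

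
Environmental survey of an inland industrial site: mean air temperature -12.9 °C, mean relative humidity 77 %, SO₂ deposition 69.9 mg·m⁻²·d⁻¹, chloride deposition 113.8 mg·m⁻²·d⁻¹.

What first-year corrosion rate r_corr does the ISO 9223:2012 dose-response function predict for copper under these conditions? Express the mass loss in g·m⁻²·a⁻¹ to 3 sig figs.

r_corr = 3.55 g·m⁻²·a⁻¹

copper: temperature factor f = +0.126·(-22.9) = -2.8854
  sulphur-dioxide contribution → 0.08389 μm/a
  chloride contribution → 0.3128 μm/a
  total first-year rate 0.3967 μm/a
Convert to mass loss: 0.3967 μm/a × 8.96 g/cm³ = 3.554 g·m⁻²·a⁻¹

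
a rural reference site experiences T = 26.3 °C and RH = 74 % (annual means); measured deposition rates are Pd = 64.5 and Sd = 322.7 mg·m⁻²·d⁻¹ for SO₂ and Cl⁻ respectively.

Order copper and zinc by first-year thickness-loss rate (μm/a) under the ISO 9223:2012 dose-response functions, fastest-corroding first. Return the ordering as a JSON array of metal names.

copper: T>10 °C ⇒ hinge -0.080·(26.3−10) = -1.3040
  sulphur-dioxide contribution → 0.3346 μm/a
  chloride contribution → 2.539 μm/a
  ⇒ r_corr(copper) = 2.874 μm/a
zinc: T>10 °C ⇒ hinge -0.071·(26.3−10) = -1.1573
  sulphur-dioxide contribution → 0.763 μm/a
  chloride contribution → 7.962 μm/a
  ⇒ r_corr(zinc) = 8.725 μm/a
Ordering by μm/a: zinc (8.72) > copper (2.87)

["zinc", "copper"]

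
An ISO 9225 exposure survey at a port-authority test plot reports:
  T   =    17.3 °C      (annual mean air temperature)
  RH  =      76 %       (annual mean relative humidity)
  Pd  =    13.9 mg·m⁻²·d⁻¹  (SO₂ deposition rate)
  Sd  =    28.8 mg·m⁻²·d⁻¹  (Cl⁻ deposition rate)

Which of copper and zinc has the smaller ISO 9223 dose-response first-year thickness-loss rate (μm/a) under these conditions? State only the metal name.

copper

copper: f(T) = -0.080·(T−10) [T>10 °C] = -0.5840
  Pd branch = 0.0053·Pd^0.26·e^(0.059·RH+f) = 0.519 μm/a
  Cl⁻ term: 0.01025·28.8^0.27·exp(0.036·76+0.049·17.3) = 0.9144
  r_corr = 0.519 + 0.9144 = 1.433 μm/a
zinc: f(T) = -0.071·(T−10) [T>10 °C] = -0.5183
  Pd branch = 0.0129·Pd^0.44·e^(0.046·RH+f) = 0.8067 μm/a
  Sd branch = 0.0175·Sd^0.57·e^(0.008·RH+0.085·T) = 0.9497 μm/a
  r_corr = 0.8067 + 0.9497 = 1.756 μm/a
Ordering by μm/a: zinc (1.76) > copper (1.43)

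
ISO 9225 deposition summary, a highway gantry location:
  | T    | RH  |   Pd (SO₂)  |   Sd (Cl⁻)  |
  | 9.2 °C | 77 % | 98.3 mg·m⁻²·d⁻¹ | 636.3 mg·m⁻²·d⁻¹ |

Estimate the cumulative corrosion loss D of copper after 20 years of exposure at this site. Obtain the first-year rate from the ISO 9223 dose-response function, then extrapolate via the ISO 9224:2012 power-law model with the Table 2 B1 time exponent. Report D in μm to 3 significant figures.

D(20) = 21.8 μm

copper: temperature factor f = +0.126·(-0.8) = -0.1008
  Pd branch = 0.0053·Pd^0.26·e^(0.059·RH+f) = 1.484 μm/a
  Sd branch = 0.01025·Sd^0.27·e^(0.036·RH+0.049·T) = 1.47 μm/a
  sum: 1.484 + 1.47 → r_corr = 2.955 μm/a
ISO 9224: D(t) = r_corr · t^b with b = 0.667 (copper, B1)
  D(20) = 2.955 × 20^0.667 = 2.955 × 7.375 = 21.79 μm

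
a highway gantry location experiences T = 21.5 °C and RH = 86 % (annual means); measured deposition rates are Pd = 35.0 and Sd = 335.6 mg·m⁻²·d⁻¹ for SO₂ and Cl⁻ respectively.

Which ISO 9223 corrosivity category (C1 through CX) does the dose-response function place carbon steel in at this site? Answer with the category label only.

C5

carbon steel: temperature factor f = -0.054·(11.5) = -0.6210
  Pd branch = 1.77·Pd^0.52·e^(0.02·RH+f) = 33.74 μm/a
  Cl⁻ term: 0.102·335.6^0.62·exp(0.033·86+0.04·21.5) = 151.6
  sum: 33.74 + 151.6 → r_corr = 185.3 μm/a
Category bounds: 80…200 μm/a bracket r_corr ⇒ C5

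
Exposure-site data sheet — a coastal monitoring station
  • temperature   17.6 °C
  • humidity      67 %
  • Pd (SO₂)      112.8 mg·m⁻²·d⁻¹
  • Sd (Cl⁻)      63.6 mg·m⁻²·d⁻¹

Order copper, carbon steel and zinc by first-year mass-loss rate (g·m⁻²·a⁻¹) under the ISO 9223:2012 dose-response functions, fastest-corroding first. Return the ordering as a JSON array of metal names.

copper: T>10 °C ⇒ hinge -0.080·(17.6−10) = -0.6080
  Pd branch = 0.0053·Pd^0.26·e^(0.059·RH+f) = 0.5136 μm/a
  Cl⁻ term: 0.01025·63.6^0.27·exp(0.036·67+0.049·17.6) = 0.8312
  sum: 0.5136 + 0.8312 → r_corr = 1.345 μm/a
  mass loss = 1.345 μm/a × 8.96 g/cm³ = 12.05 g·m⁻²·a⁻¹
carbon steel: T>10 °C ⇒ hinge -0.054·(17.6−10) = -0.4104
  Pd branch = 1.77·Pd^0.52·e^(0.02·RH+f) = 52.35 μm/a
  Cl⁻ term: 0.102·63.6^0.62·exp(0.033·67+0.04·17.6) = 24.7
  sum: 52.35 + 24.7 → r_corr = 77.05 μm/a
  mass loss = 77.05 μm/a × 7.85 g/cm³ = 604.8 g·m⁻²·a⁻¹
zinc: f(T) = -0.071·(T−10) [T>10 °C] = -0.5396
  SO₂ term: 0.0129·112.8^0.44·exp(0.046·67-0.5396) = 1.311
  Sd branch = 0.0175·Sd^0.57·e^(0.008·RH+0.085·T) = 1.424 μm/a
  sum: 1.311 + 1.424 → r_corr = 2.735 μm/a
  mass loss = 2.735 μm/a × 7.14 g/cm³ = 19.53 g·m⁻²·a⁻¹
Ordering by g·m⁻²·a⁻¹: carbon steel (605) > zinc (19.5) > copper (12)

["carbon steel", "zinc", "copper"]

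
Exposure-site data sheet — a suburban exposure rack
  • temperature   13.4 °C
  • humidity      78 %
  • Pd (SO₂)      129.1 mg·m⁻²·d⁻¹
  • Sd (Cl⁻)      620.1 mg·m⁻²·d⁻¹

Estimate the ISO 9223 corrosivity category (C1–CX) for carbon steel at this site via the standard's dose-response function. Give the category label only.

carbon steel: f(T) = -0.054·(T−10) [T>10 °C] = -0.1836
  SO₂ term: 1.77·129.1^0.52·exp(0.02·78-0.1836) = 87.78
  Cl⁻ term: 0.102·620.1^0.62·exp(0.033·78+0.04·13.4) = 123.2
  r_corr = 87.78 + 123.2 = 211 μm/a
211 μm/a falls in (200, 700] for carbon steel → category CX

CX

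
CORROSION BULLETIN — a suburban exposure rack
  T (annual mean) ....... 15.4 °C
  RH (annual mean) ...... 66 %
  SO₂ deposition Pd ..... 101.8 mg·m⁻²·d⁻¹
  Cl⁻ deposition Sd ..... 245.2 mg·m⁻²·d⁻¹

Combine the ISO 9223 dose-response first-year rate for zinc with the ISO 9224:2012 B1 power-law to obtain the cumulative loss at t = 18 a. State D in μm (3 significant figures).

D(18) = 41.2 μm

zinc: temperature factor f = -0.071·(5.4) = -0.3834
  SO₂ term: 0.0129·101.8^0.44·exp(0.046·66-0.3834) = 1.4
  Sd branch = 0.0175·Sd^0.57·e^(0.008·RH+0.085·T) = 2.529 μm/a
  r_corr = 1.4 + 2.529 = 3.928 μm/a
ISO 9224: D(t) = r_corr · t^b with b = 0.813 (zinc, B1)
  D(18) = 3.928 × 18^0.813 = 3.928 × 10.48 = 41.18 μm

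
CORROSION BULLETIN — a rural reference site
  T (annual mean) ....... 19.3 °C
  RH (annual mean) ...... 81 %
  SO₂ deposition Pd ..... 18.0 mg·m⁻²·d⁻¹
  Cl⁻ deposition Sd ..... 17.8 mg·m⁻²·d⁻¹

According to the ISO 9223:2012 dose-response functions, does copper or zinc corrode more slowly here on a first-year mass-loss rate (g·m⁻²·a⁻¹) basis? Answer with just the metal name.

copper: f(T) = -0.080·(T−10) [T>10 °C] = -0.7440
  sulphur-dioxide contribution → 0.6354 μm/a
  chloride contribution → 1.06 μm/a
  total first-year rate 1.696 μm/a
  mass loss = 1.696 μm/a × 8.96 g/cm³ = 15.19 g·m⁻²·a⁻¹
zinc: T>10 °C ⇒ hinge -0.071·(19.3−10) = -0.6603
  sulphur-dioxide contribution → 0.987 μm/a
  chloride contribution → 0.8906 μm/a
  total first-year rate 1.878 μm/a
  mass loss = 1.878 μm/a × 7.14 g/cm³ = 13.41 g·m⁻²·a⁻¹
Ordering by g·m⁻²·a⁻¹: copper (15.2) > zinc (13.4)

zinc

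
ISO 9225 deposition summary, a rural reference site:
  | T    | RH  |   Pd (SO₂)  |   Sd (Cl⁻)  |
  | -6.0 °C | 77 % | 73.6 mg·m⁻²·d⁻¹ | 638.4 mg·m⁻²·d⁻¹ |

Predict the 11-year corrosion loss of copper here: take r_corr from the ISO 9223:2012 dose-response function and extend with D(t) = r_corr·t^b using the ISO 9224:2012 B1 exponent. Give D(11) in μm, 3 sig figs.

D(11) = 4.46 μm

copper: T≤10 °C ⇒ hinge +0.126·(-6.0−10) = -2.0160
  Pd branch = 0.0053·Pd^0.26·e^(0.059·RH+f) = 0.2028 μm/a
  Sd branch = 0.01025·Sd^0.27·e^(0.036·RH+0.049·T) = 0.6987 μm/a
  r_corr = 0.2028 + 0.6987 = 0.9015 μm/a
Power-law: D(11) = r_corr · 11^0.667
  D(11) = 0.9015 × 11^0.667 = 0.9015 × 4.95 = 4.463 μm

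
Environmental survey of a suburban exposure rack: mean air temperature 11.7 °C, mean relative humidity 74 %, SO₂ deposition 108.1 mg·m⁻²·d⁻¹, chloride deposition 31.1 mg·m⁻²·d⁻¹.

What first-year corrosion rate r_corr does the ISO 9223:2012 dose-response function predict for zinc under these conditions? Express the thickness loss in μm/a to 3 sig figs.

zinc: f(T) = -0.071·(T−10) [T>10 °C] = -0.1207
  Pd branch = 0.0129·Pd^0.44·e^(0.046·RH+f) = 2.7 μm/a
  Sd branch = 0.0175·Sd^0.57·e^(0.008·RH+0.085·T) = 0.6066 μm/a
  r_corr = 2.7 + 0.6066 = 3.307 μm/a

r_corr = 3.31 μm/a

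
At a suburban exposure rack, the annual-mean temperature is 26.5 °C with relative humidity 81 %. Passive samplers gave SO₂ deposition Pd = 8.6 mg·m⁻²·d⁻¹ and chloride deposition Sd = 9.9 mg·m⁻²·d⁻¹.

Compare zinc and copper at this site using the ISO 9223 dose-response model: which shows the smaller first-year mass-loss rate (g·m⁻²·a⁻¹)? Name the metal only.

zinc

zinc: T>10 °C ⇒ hinge -0.071·(26.5−10) = -1.1715
  sulphur-dioxide contribution → 0.4277 μm/a
  chloride contribution → 1.175 μm/a
  total first-year rate 1.603 μm/a
  mass loss = 1.603 μm/a × 7.14 g/cm³ = 11.45 g·m⁻²·a⁻¹
copper: T>10 °C ⇒ hinge -0.080·(26.5−10) = -1.3200
  sulphur-dioxide contribution → 0.2948 μm/a
  chloride contribution → 1.288 μm/a
  ⇒ r_corr(copper) = 1.583 μm/a
  mass loss = 1.583 μm/a × 8.96 g/cm³ = 14.18 g·m⁻²·a⁻¹
Ordering by g·m⁻²·a⁻¹: copper (14.2) > zinc (11.4)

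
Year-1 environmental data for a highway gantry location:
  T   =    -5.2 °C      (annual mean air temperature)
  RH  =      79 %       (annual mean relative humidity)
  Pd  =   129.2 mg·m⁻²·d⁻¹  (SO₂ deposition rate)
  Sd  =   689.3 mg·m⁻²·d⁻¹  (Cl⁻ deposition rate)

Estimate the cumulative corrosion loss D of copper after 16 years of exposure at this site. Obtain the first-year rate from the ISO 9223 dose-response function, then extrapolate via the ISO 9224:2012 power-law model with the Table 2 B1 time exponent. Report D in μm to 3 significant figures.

copper: f(T) = +0.126·(T−10) [T≤10 °C] = -1.9152
  SO₂ term: 0.0053·129.2^0.26·exp(0.059·79-1.9152) = 0.2922
  Cl⁻ term: 0.01025·689.3^0.27·exp(0.036·79+0.049·-5.2) = 0.7972
  r_corr = 0.2922 + 0.7972 = 1.089 μm/a
Long-term exponent b (ISO 9224 Table 2, B1) = 0.667
  D(16) = 1.089 × 16^0.667 = 1.089 × 6.355 = 6.924 μm

D(16) = 6.92 μm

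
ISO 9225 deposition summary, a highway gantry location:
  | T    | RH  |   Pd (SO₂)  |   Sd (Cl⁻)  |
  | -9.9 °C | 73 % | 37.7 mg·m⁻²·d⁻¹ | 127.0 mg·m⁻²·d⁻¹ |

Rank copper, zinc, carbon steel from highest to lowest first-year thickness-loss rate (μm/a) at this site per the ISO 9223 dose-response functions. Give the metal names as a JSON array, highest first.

["carbon steel", "zinc", "copper"]

copper: temperature factor f = +0.126·(-19.9) = -2.5074
  Pd branch = 0.0053·Pd^0.26·e^(0.059·RH+f) = 0.08235 μm/a
  Cl⁻ term: 0.01025·127.0^0.27·exp(0.036·73+0.049·-9.9) = 0.3231
  sum: 0.08235 + 0.3231 → r_corr = 0.4055 μm/a
zinc: f(T) = +0.038·(T−10) [T≤10 °C] = -0.7562
  SO₂ term: 0.0129·37.7^0.44·exp(0.046·73-0.7562) = 0.8593
  Cl⁻ term: 0.0175·127.0^0.57·exp(0.008·73+0.085·-9.9) = 0.214
  r_corr = 0.8593 + 0.214 = 1.073 μm/a
carbon steel: f(T) = +0.150·(T−10) [T≤10 °C] = -2.9850
  SO₂ term: 1.77·37.7^0.52·exp(0.02·73-2.9850) = 2.543
  Sd branch = 0.102·Sd^0.62·e^(0.033·RH+0.04·T) = 15.39 μm/a
  r_corr = 2.543 + 15.39 = 17.93 μm/a
Ordering by μm/a: carbon steel (17.9) > zinc (1.07) > copper (0.406)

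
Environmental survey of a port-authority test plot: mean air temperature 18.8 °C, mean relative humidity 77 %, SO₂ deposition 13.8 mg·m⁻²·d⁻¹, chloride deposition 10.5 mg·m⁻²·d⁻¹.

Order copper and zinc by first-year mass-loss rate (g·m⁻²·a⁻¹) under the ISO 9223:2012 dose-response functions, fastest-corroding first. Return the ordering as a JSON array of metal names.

copper: T>10 °C ⇒ hinge -0.080·(18.8−10) = -0.7040
  sulphur-dioxide contribution → 0.4874 μm/a
  chloride contribution → 0.7769 μm/a
  total first-year rate 1.264 μm/a
  mass loss = 1.264 μm/a × 8.96 g/cm³ = 11.33 g·m⁻²·a⁻¹
zinc: T>10 °C ⇒ hinge -0.071·(18.8−10) = -0.6248
  sulphur-dioxide contribution → 0.7569 μm/a
  chloride contribution → 0.6118 μm/a
  total first-year rate 1.369 μm/a
  mass loss = 1.369 μm/a × 7.14 g/cm³ = 9.773 g·m⁻²·a⁻¹
Ordering by g·m⁻²·a⁻¹: copper (11.3) > zinc (9.77)

["copper", "zinc"]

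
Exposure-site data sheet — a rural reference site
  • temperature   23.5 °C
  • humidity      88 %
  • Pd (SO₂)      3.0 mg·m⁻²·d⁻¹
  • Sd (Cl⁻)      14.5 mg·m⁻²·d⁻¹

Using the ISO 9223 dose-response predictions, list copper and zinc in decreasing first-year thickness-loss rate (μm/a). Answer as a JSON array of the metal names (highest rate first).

copper: T>10 °C ⇒ hinge -0.080·(23.5−10) = -1.0800
  Pd branch = 0.0053·Pd^0.26·e^(0.059·RH+f) = 0.4307 μm/a
  Sd branch = 0.01025·Sd^0.27·e^(0.036·RH+0.049·T) = 1.586 μm/a
  sum: 0.4307 + 1.586 → r_corr = 2.016 μm/a
zinc: temperature factor f = -0.071·(13.5) = -0.9585
  SO₂ term: 0.0129·3.0^0.44·exp(0.046·88-0.9585) = 0.4595
  Sd branch = 0.0175·Sd^0.57·e^(0.008·RH+0.085·T) = 1.197 μm/a
  r_corr = 0.4595 + 1.197 = 1.657 μm/a
Ordering by μm/a: copper (2.02) > zinc (1.66)

["copper", "zinc"]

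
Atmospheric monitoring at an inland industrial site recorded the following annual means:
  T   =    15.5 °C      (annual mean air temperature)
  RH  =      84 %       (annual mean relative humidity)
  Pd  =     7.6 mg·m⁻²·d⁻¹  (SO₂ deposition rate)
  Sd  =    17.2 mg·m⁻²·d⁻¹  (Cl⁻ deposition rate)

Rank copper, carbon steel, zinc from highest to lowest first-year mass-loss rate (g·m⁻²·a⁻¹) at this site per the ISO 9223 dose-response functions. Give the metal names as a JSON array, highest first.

copper: temperature factor f = -0.080·(5.5) = -0.4400
  SO₂ term: 0.0053·7.6^0.26·exp(0.059·84-0.4400) = 0.8214
  Cl⁻ term: 0.01025·17.2^0.27·exp(0.036·84+0.049·15.5) = 0.9716
  sum: 0.8214 + 0.9716 → r_corr = 1.793 μm/a
  mass loss = 1.793 μm/a × 8.96 g/cm³ = 16.07 g·m⁻²·a⁻¹
carbon steel: T>10 °C ⇒ hinge -0.054·(15.5−10) = -0.2970
  Pd branch = 1.77·Pd^0.52·e^(0.02·RH+f) = 20.26 μm/a
  Sd branch = 0.102·Sd^0.62·e^(0.033·RH+0.04·T) = 17.69 μm/a
  r_corr = 20.26 + 17.69 = 37.95 μm/a
  mass loss = 37.95 μm/a × 7.85 g/cm³ = 297.9 g·m⁻²·a⁻¹
zinc: f(T) = -0.071·(T−10) [T>10 °C] = -0.3905
  Pd branch = 0.0129·Pd^0.44·e^(0.046·RH+f) = 1.015 μm/a
  Cl⁻ term: 0.0175·17.2^0.57·exp(0.008·84+0.085·15.5) = 0.6476
  r_corr = 1.015 + 0.6476 = 1.663 μm/a
  mass loss = 1.663 μm/a × 7.14 g/cm³ = 11.87 g·m⁻²·a⁻¹
Ordering by g·m⁻²·a⁻¹: carbon steel (298) > copper (16.1) > zinc (11.9)

["carbon steel", "copper", "zinc"]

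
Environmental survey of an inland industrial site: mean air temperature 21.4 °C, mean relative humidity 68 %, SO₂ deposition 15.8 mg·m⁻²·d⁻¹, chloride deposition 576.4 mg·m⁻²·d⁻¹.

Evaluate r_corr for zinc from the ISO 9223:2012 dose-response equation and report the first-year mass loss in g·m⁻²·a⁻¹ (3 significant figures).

zinc: temperature factor f = -0.071·(11.4) = -0.8094
  Pd branch = 0.0129·Pd^0.44·e^(0.046·RH+f) = 0.4415 μm/a
  Sd branch = 0.0175·Sd^0.57·e^(0.008·RH+0.085·T) = 6.964 μm/a
  sum: 0.4415 + 6.964 → r_corr = 7.406 μm/a
Convert to mass loss: 7.406 μm/a × 7.14 g/cm³ = 52.88 g·m⁻²·a⁻¹

r_corr = 52.9 g·m⁻²·a⁻¹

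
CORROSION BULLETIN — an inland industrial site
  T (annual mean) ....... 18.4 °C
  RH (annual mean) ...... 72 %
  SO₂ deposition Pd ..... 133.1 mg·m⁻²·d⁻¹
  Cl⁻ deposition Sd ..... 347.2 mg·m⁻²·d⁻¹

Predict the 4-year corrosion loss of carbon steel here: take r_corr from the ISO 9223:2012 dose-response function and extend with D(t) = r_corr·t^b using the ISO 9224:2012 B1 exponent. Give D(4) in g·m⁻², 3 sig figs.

carbon steel: temperature factor f = -0.054·(8.4) = -0.4536
  SO₂ term: 1.77·133.1^0.52·exp(0.02·72-0.4536) = 60.39
  Cl⁻ term: 0.102·347.2^0.62·exp(0.033·72+0.04·18.4) = 86.16
  r_corr = 60.39 + 86.16 = 146.5 μm/a
ISO 9224: D(t) = r_corr · t^b with b = 0.523 (carbon steel, B1)
  D(4) = 146.5 × 4^0.523 = 146.5 × 2.065 = 302.6 μm
  Mass loss = 302.6 μm × 7.85 g/cm³ = 2375 g·m⁻²

D(4) = 2.38e+03 g·m⁻²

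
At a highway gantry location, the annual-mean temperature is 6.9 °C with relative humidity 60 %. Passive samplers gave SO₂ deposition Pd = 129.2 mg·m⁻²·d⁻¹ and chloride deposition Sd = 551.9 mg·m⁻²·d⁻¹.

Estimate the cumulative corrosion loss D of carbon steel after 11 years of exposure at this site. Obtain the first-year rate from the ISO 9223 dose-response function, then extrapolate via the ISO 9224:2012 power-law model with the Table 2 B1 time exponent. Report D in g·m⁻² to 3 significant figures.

carbon steel: f(T) = +0.150·(T−10) [T≤10 °C] = -0.4650
  SO₂ term: 1.77·129.2^0.52·exp(0.02·60-0.4650) = 46.24
  Cl⁻ term: 0.102·551.9^0.62·exp(0.033·60+0.04·6.9) = 48.79
  sum: 46.24 + 48.79 → r_corr = 95.03 μm/a
ISO 9224: D(t) = r_corr · t^b with b = 0.523 (carbon steel, B1)
  D(11) = 95.03 × 11^0.523 = 95.03 × 3.505 = 333.1 μm
  Mass loss = 333.1 μm × 7.85 g/cm³ = 2614 g·m⁻²

D(11) = 2.61e+03 g·m⁻²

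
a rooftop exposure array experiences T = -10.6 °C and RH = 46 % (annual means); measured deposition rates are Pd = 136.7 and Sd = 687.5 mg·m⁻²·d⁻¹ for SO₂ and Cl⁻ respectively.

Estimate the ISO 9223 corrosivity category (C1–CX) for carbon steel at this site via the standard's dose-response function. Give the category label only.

C2

carbon steel: temperature factor f = +0.150·(-20.6) = -3.0900
  sulphur-dioxide contribution → 2.607 μm/a
  chloride contribution → 17.49 μm/a
  ⇒ r_corr(carbon steel) = 20.1 μm/a
Category bounds: 1.3…25 μm/a bracket r_corr ⇒ C2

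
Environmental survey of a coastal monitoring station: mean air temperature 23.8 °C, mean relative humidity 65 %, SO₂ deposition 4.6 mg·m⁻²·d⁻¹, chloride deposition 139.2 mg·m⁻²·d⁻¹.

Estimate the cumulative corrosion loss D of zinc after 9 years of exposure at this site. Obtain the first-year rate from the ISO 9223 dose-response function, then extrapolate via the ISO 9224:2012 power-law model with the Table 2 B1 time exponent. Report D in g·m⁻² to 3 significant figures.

zinc: T>10 °C ⇒ hinge -0.071·(23.8−10) = -0.9798
  Pd branch = 0.0129·Pd^0.44·e^(0.046·RH+f) = 0.1885 μm/a
  Cl⁻ term: 0.0175·139.2^0.57·exp(0.008·65+0.085·23.8) = 3.71
  sum: 0.1885 + 3.71 → r_corr = 3.898 μm/a
ISO 9224: D(t) = r_corr · t^b with b = 0.813 (zinc, B1)
  D(9) = 3.898 × 9^0.813 = 3.898 × 5.968 = 23.26 μm
  Mass loss = 23.26 μm × 7.14 g/cm³ = 166.1 g·m⁻²

D(9) = 166 g·m⁻²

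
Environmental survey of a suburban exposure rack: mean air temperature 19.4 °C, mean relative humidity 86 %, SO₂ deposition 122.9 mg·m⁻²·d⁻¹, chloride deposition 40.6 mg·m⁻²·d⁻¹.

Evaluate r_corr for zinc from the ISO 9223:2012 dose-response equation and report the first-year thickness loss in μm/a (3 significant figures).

zinc: T>10 °C ⇒ hinge -0.071·(19.4−10) = -0.6674
  SO₂ term: 0.0129·122.9^0.44·exp(0.046·86-0.6674) = 2.872
  Cl⁻ term: 0.0175·40.6^0.57·exp(0.008·86+0.085·19.4) = 1.496
  sum: 2.872 + 1.496 → r_corr = 4.368 μm/a

r_corr = 4.37 μm/a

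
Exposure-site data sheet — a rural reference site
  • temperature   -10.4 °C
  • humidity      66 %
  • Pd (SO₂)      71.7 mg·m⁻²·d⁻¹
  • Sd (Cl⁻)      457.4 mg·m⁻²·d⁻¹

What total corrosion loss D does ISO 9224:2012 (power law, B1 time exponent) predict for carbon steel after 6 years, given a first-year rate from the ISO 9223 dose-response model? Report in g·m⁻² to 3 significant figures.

carbon steel: temperature factor f = +0.150·(-20.4) = -3.0600
  Pd branch = 1.77·Pd^0.52·e^(0.02·RH+f) = 2.865 μm/a
  Sd branch = 0.102·Sd^0.62·e^(0.033·RH+0.04·T) = 26.5 μm/a
  r_corr = 2.865 + 26.5 = 29.36 μm/a
Long-term exponent b (ISO 9224 Table 2, B1) = 0.523
  D(6) = 29.36 × 6^0.523 = 29.36 × 2.553 = 74.95 μm
  Mass loss = 74.95 μm × 7.85 g/cm³ = 588.4 g·m⁻²

D(6) = 588 g·m⁻²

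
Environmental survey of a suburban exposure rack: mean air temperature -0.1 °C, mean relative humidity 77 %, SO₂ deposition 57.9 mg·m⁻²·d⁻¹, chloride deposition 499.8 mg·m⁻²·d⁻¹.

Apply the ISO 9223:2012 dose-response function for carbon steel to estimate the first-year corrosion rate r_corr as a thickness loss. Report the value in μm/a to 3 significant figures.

carbon steel: temperature factor f = +0.150·(-10.1) = -1.5150
  Pd branch = 1.77·Pd^0.52·e^(0.02·RH+f) = 14.98 μm/a
  Sd branch = 0.102·Sd^0.62·e^(0.033·RH+0.04·T) = 60.77 μm/a
  r_corr = 14.98 + 60.77 = 75.74 μm/a

r_corr = 75.7 μm/a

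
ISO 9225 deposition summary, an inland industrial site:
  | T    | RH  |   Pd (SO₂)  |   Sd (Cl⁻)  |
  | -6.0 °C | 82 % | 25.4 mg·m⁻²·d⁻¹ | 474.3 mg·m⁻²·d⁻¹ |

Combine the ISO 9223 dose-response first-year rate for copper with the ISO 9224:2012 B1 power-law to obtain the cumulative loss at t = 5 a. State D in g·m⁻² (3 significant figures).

D(5) = 25.7 g·m⁻²

copper: f(T) = +0.126·(T−10) [T≤10 °C] = -2.0160
  sulphur-dioxide contribution → 0.2066 μm/a
  chloride contribution → 0.772 μm/a
  ⇒ r_corr(copper) = 0.9786 μm/a
Power-law: D(5) = r_corr · 5^0.667
  D(5) = 0.9786 × 5^0.667 = 0.9786 × 2.926 = 2.863 μm
  Mass loss = 2.863 μm × 8.96 g/cm³ = 25.65 g·m⁻²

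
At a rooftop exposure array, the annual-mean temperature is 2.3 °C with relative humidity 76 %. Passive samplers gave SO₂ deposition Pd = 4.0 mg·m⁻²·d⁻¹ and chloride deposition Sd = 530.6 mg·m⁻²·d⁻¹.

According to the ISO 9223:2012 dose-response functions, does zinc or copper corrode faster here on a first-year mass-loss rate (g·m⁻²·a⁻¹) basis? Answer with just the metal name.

zinc

zinc: temperature factor f = +0.038·(-7.7) = -0.2926
  sulphur-dioxide contribution → 0.5844 μm/a
  chloride contribution → 1.397 μm/a
  ⇒ r_corr(zinc) = 1.981 μm/a
  mass loss = 1.981 μm/a × 7.14 g/cm³ = 14.15 g·m⁻²·a⁻¹
copper: f(T) = +0.126·(T−10) [T≤10 °C] = -0.9702
  sulphur-dioxide contribution → 0.2552 μm/a
  chloride contribution → 0.9629 μm/a
  ⇒ r_corr(copper) = 1.218 μm/a
  mass loss = 1.218 μm/a × 8.96 g/cm³ = 10.91 g·m⁻²·a⁻¹
Ordering by g·m⁻²·a⁻¹: zinc (14.1) > copper (10.9)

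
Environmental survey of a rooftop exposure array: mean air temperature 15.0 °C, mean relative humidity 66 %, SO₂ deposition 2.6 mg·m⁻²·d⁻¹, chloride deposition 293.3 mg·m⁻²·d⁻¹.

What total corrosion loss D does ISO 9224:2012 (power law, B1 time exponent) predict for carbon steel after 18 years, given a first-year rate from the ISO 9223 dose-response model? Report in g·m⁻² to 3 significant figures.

D(18) = 2.27e+03 g·m⁻²

carbon steel: T>10 °C ⇒ hinge -0.054·(15.0−10) = -0.2700
  sulphur-dioxide contribution → 8.313 μm/a
  chloride contribution → 55.57 μm/a
  total first-year rate 63.88 μm/a
Long-term exponent b (ISO 9224 Table 2, B1) = 0.523
  D(18) = 63.88 × 18^0.523 = 63.88 × 4.534 = 289.6 μm
  Mass loss = 289.6 μm × 7.85 g/cm³ = 2274 g·m⁻²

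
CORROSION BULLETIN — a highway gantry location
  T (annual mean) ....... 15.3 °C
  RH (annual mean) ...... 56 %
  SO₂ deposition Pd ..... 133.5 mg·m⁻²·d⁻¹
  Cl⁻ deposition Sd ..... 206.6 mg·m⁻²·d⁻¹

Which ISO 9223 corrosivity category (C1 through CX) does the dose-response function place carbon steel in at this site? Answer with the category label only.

carbon steel: f(T) = -0.054·(T−10) [T>10 °C] = -0.2862
  Pd branch = 1.77·Pd^0.52·e^(0.02·RH+f) = 51.92 μm/a
  Cl⁻ term: 0.102·206.6^0.62·exp(0.033·56+0.04·15.3) = 32.53
  sum: 51.92 + 32.53 → r_corr = 84.46 μm/a
84.5 μm/a falls in (80, 200] for carbon steel → category C5

C5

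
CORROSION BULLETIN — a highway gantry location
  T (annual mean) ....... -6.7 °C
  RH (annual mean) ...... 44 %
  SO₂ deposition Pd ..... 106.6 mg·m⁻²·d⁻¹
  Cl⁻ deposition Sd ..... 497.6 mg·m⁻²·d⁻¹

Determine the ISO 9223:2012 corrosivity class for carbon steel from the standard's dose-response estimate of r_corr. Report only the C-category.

carbon steel: f(T) = +0.150·(T−10) [T≤10 °C] = -2.5050
  sulphur-dioxide contribution → 3.951 μm/a
  chloride contribution → 15.66 μm/a
  total first-year rate 19.61 μm/a
19.6 μm/a falls in (1.3, 25] for carbon steel → category C2

C2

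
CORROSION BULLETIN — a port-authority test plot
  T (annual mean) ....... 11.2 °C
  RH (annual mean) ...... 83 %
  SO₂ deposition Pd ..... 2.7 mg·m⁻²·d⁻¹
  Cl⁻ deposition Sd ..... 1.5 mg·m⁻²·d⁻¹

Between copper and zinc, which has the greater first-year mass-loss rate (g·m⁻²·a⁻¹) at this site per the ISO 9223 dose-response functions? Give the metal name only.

copper

copper: T>10 °C ⇒ hinge -0.080·(11.2−10) = -0.0960
  SO₂ term: 0.0053·2.7^0.26·exp(0.059·83-0.0960) = 0.8346
  Cl⁻ term: 0.01025·1.5^0.27·exp(0.036·83+0.049·11.2) = 0.3929
  sum: 0.8346 + 0.3929 → r_corr = 1.227 μm/a
  mass loss = 1.227 μm/a × 8.96 g/cm³ = 11 g·m⁻²·a⁻¹
zinc: f(T) = -0.071·(T−10) [T>10 °C] = -0.0852
  SO₂ term: 0.0129·2.7^0.44·exp(0.046·83-0.0852) = 0.8347
  Sd branch = 0.0175·Sd^0.57·e^(0.008·RH+0.085·T) = 0.111 μm/a
  r_corr = 0.8347 + 0.111 = 0.9457 μm/a
  mass loss = 0.9457 μm/a × 7.14 g/cm³ = 6.752 g·m⁻²·a⁻¹
Ordering by g·m⁻²·a⁻¹: copper (11) > zinc (6.75)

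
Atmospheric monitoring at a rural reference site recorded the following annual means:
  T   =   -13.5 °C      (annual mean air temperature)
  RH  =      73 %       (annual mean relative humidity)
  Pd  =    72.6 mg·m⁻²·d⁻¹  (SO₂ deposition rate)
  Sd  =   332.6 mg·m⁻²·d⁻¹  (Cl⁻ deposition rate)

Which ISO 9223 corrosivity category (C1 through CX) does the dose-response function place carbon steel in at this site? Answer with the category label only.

C3

carbon steel: T≤10 °C ⇒ hinge +0.150·(-13.5−10) = -3.5250
  SO₂ term: 1.77·72.6^0.52·exp(0.02·73-3.5250) = 2.084
  Sd branch = 0.102·Sd^0.62·e^(0.033·RH+0.04·T) = 24.2 μm/a
  sum: 2.084 + 24.2 → r_corr = 26.29 μm/a
Category bounds: 25…50 μm/a bracket r_corr ⇒ C3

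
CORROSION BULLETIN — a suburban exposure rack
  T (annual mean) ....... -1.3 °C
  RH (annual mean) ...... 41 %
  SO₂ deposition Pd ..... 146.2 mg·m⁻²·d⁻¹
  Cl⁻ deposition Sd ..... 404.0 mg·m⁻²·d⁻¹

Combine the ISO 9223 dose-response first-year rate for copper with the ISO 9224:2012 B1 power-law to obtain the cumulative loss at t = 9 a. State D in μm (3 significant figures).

copper: temperature factor f = +0.126·(-11.3) = -1.4238
  Pd branch = 0.0053·Pd^0.26·e^(0.059·RH+f) = 0.0524 μm/a
  Sd branch = 0.01025·Sd^0.27·e^(0.036·RH+0.049·T) = 0.2127 μm/a
  sum: 0.0524 + 0.2127 → r_corr = 0.2651 μm/a
Long-term exponent b (ISO 9224 Table 2, B1) = 0.667
  D(9) = 0.2651 × 9^0.667 = 0.2651 × 4.33 = 1.148 μm

D(9) = 1.15 μm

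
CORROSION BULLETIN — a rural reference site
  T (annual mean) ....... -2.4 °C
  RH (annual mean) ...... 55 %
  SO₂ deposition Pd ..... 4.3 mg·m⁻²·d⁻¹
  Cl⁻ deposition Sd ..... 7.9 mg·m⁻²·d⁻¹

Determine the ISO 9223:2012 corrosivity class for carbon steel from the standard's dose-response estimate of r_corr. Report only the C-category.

carbon steel: temperature factor f = +0.150·(-12.4) = -1.8600
  SO₂ term: 1.77·4.3^0.52·exp(0.02·55-1.8600) = 1.767
  Sd branch = 0.102·Sd^0.62·e^(0.033·RH+0.04·T) = 2.05 μm/a
  sum: 1.767 + 2.05 → r_corr = 3.817 μm/a
Category bounds: 1.3…25 μm/a bracket r_corr ⇒ C2

C2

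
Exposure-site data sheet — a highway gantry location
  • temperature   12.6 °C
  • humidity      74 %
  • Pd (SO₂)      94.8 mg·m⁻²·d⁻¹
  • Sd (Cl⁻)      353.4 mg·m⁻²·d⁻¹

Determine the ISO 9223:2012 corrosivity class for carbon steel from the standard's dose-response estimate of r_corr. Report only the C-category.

C5

carbon steel: T>10 °C ⇒ hinge -0.054·(12.6−10) = -0.1404
  SO₂ term: 1.77·94.8^0.52·exp(0.02·74-0.1404) = 72.06
  Cl⁻ term: 0.102·353.4^0.62·exp(0.033·74+0.04·12.6) = 73.78
  sum: 72.06 + 73.78 → r_corr = 145.8 μm/a
146 μm/a falls in (80, 200] for carbon steel → category C5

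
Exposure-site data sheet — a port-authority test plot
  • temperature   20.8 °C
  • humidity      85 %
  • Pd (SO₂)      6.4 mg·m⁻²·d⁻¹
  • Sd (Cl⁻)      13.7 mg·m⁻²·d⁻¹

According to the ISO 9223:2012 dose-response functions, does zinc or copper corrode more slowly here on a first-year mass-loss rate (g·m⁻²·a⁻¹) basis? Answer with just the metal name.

zinc

zinc: temperature factor f = -0.071·(10.8) = -0.7668
  SO₂ term: 0.0129·6.4^0.44·exp(0.046·85-0.7668) = 0.6767
  Cl⁻ term: 0.0175·13.7^0.57·exp(0.008·85+0.085·20.8) = 0.8997
  sum: 0.6767 + 0.8997 → r_corr = 1.576 μm/a
  mass loss = 1.576 μm/a × 7.14 g/cm³ = 11.26 g·m⁻²·a⁻¹
copper: T>10 °C ⇒ hinge -0.080·(20.8−10) = -0.8640
  Pd branch = 0.0053·Pd^0.26·e^(0.059·RH+f) = 0.5453 μm/a
  Sd branch = 0.01025·Sd^0.27·e^(0.036·RH+0.049·T) = 1.228 μm/a
  r_corr = 0.5453 + 1.228 = 1.773 μm/a
  mass loss = 1.773 μm/a × 8.96 g/cm³ = 15.89 g·m⁻²·a⁻¹
Ordering by g·m⁻²·a⁻¹: copper (15.9) > zinc (11.3)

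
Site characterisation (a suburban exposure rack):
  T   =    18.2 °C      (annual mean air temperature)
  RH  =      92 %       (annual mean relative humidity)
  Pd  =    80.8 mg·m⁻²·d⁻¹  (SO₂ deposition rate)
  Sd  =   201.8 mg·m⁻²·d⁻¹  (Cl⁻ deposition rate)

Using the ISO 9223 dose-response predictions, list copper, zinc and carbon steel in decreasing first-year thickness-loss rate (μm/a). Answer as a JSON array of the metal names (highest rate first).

copper: temperature factor f = -0.080·(8.2) = -0.6560
  sulphur-dioxide contribution → 1.962 μm/a
  chloride contribution → 2.876 μm/a
  total first-year rate 4.837 μm/a
zinc: temperature factor f = -0.071·(8.2) = -0.5822
  sulphur-dioxide contribution → 3.427 μm/a
  chloride contribution → 3.535 μm/a
  total first-year rate 6.962 μm/a
carbon steel: temperature factor f = -0.054·(8.2) = -0.4428
  sulphur-dioxide contribution → 70.25 μm/a
  chloride contribution → 118.1 μm/a
  ⇒ r_corr(carbon steel) = 188.4 μm/a
Ordering by μm/a: carbon steel (188) > zinc (6.96) > copper (4.84)

["carbon steel", "zinc", "copper"]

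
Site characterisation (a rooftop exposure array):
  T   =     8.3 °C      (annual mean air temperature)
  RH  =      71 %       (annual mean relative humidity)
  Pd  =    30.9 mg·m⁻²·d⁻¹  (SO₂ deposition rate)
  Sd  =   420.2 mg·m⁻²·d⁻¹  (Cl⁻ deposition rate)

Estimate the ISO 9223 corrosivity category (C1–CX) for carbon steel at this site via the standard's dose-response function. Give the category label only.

C5

carbon steel: f(T) = +0.150·(T−10) [T≤10 °C] = -0.2550
  SO₂ term: 1.77·30.9^0.52·exp(0.02·71-0.2550) = 33.78
  Sd branch = 0.102·Sd^0.62·e^(0.033·RH+0.04·T) = 62.64 μm/a
  sum: 33.78 + 62.64 → r_corr = 96.43 μm/a
96.4 μm/a falls in (80, 200] for carbon steel → category C5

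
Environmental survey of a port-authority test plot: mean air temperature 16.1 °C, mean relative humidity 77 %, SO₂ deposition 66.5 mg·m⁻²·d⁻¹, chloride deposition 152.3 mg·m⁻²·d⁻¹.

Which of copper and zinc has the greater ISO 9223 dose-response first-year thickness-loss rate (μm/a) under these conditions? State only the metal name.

copper: f(T) = -0.080·(T−10) [T>10 °C] = -0.4880
  sulphur-dioxide contribution → 0.9105 μm/a
  chloride contribution → 1.401 μm/a
  ⇒ r_corr(copper) = 2.312 μm/a
zinc: temperature factor f = -0.071·(6.1) = -0.4331
  sulphur-dioxide contribution → 1.832 μm/a
  chloride contribution → 2.234 μm/a
  total first-year rate 4.065 μm/a
Ordering by μm/a: zinc (4.07) > copper (2.31)

zinc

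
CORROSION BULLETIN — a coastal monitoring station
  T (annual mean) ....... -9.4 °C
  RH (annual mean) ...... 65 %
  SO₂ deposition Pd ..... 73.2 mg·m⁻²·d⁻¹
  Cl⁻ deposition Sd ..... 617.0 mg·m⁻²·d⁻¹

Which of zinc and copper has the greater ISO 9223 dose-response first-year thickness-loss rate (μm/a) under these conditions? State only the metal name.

zinc: f(T) = +0.038·(T−10) [T≤10 °C] = -0.7372
  sulphur-dioxide contribution → 0.8116 μm/a
  chloride contribution → 0.5156 μm/a
  total first-year rate 1.327 μm/a
copper: temperature factor f = +0.126·(-19.4) = -2.4444
  sulphur-dioxide contribution → 0.06501 μm/a
  chloride contribution → 0.3805 μm/a
  ⇒ r_corr(copper) = 0.4455 μm/a
Ordering by μm/a: zinc (1.33) > copper (0.445)

zinc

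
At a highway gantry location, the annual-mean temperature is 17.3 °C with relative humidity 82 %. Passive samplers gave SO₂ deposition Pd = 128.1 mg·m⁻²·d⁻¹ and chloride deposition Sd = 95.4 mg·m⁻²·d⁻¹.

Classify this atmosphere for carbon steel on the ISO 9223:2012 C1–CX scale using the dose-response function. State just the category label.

carbon steel: f(T) = -0.054·(T−10) [T>10 °C] = -0.3942
  Pd branch = 1.77·Pd^0.52·e^(0.02·RH+f) = 76.73 μm/a
  Cl⁻ term: 0.102·95.4^0.62·exp(0.033·82+0.04·17.3) = 51.48
  r_corr = 76.73 + 51.48 = 128.2 μm/a
ISO 9223 Table 2 (carbon steel): 80 < 128 ≤ 200 μm/a ⇒ C5

C5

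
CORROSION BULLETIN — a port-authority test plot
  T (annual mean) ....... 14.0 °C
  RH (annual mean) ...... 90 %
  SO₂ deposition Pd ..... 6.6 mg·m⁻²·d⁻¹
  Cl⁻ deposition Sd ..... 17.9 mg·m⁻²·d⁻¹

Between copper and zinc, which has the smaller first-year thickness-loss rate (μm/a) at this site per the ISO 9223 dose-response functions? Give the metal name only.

zinc

copper: T>10 °C ⇒ hinge -0.080·(14.0−10) = -0.3200
  sulphur-dioxide contribution → 1.272 μm/a
  chloride contribution → 1.132 μm/a
  total first-year rate 2.404 μm/a
zinc: f(T) = -0.071·(T−10) [T>10 °C] = -0.2840
  sulphur-dioxide contribution → 1.399 μm/a
  chloride contribution → 0.6119 μm/a
  total first-year rate 2.011 μm/a
Ordering by μm/a: copper (2.4) > zinc (2.01)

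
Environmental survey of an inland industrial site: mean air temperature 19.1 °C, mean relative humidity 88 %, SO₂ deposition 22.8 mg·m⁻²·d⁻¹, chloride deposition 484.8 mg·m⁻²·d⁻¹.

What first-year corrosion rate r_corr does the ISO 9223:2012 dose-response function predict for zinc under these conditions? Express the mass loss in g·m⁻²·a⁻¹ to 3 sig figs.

zinc: f(T) = -0.071·(T−10) [T>10 °C] = -0.6461
  sulphur-dioxide contribution → 1.533 μm/a
  chloride contribution → 6.09 μm/a
  total first-year rate 7.623 μm/a
Convert to mass loss: 7.623 μm/a × 7.14 g/cm³ = 54.43 g·m⁻²·a⁻¹

r_corr = 54.4 g·m⁻²·a⁻¹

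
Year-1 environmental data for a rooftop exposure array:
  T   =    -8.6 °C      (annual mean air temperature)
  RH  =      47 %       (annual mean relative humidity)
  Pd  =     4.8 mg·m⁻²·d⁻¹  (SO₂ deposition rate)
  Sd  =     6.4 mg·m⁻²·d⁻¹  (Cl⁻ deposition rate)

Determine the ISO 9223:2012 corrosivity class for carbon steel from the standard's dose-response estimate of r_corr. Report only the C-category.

C2

carbon steel: f(T) = +0.150·(T−10) [T≤10 °C] = -2.7900
  sulphur-dioxide contribution → 0.6292 μm/a
  chloride contribution → 1.078 μm/a
  total first-year rate 1.707 μm/a
Category bounds: 1.3…25 μm/a bracket r_corr ⇒ C2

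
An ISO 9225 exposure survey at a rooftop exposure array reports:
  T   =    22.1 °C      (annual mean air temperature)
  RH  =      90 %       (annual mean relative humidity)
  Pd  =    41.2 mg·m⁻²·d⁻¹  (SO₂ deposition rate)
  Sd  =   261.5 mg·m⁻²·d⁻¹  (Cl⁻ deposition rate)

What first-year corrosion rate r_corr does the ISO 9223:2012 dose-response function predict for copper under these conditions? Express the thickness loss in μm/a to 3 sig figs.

r_corr = 4.55 μm/a

copper: T>10 °C ⇒ hinge -0.080·(22.1−10) = -0.9680
  sulphur-dioxide contribution → 1.071 μm/a
  chloride contribution → 3.474 μm/a
  total first-year rate 4.545 μm/a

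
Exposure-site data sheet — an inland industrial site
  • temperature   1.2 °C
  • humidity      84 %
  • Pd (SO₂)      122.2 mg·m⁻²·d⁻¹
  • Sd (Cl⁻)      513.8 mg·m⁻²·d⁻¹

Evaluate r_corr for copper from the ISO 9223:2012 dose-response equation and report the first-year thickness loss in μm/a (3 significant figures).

r_corr = 2.07 μm/a

copper: T≤10 °C ⇒ hinge +0.126·(1.2−10) = -1.1088
  Pd branch = 0.0053·Pd^0.26·e^(0.059·RH+f) = 0.8664 μm/a
  Sd branch = 0.01025·Sd^0.27·e^(0.036·RH+0.049·T) = 1.206 μm/a
  sum: 0.8664 + 1.206 → r_corr = 2.073 μm/a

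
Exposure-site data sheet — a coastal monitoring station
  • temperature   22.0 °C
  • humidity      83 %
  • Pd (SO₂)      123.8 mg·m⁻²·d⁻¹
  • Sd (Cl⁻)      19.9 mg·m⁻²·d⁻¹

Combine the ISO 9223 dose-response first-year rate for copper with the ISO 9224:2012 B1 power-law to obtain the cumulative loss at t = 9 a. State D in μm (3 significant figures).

D(9) = 9.92 μm

copper: f(T) = -0.080·(T−10) [T>10 °C] = -0.9600
  SO₂ term: 0.0053·123.8^0.26·exp(0.059·83-0.9600) = 0.951
  Cl⁻ term: 0.01025·19.9^0.27·exp(0.036·83+0.049·22.0) = 1.34
  sum: 0.951 + 1.34 → r_corr = 2.292 μm/a
ISO 9224: D(t) = r_corr · t^b with b = 0.667 (copper, B1)
  D(9) = 2.292 × 9^0.667 = 2.292 × 4.33 = 9.922 μm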